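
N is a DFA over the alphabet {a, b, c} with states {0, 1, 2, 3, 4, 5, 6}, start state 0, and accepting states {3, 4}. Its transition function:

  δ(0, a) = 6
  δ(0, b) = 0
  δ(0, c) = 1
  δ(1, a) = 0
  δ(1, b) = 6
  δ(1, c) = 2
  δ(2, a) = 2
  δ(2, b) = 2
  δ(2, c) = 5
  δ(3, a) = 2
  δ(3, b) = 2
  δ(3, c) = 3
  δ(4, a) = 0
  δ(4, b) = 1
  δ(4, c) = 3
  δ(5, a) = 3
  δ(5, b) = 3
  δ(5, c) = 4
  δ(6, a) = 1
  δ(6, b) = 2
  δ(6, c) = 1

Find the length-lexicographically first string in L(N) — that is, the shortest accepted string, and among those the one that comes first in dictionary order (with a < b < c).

abca

A breadth-first search from 0 reaches an accepting state first via the path 0 → 6 → 2 → 5 → 3 on input abca.
No string of length < 4 is accepted (BFS exhausts all shorter strings without reaching an accepting state), and abca is the lexicographically least accepting string of length 4.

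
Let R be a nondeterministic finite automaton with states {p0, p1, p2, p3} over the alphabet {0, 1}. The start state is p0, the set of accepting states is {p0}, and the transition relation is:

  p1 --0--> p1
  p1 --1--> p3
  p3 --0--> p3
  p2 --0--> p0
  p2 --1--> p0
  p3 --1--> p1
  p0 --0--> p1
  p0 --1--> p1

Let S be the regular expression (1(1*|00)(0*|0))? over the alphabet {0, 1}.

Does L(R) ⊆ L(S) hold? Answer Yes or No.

Yes

Converting the expression S to a DFA (subset construction, then merging equivalent states) gives the minimal DFA with states {s0, s1, s2, s3}, start state s0, accepting states {s0, s2, s3} and transitions s0: 0→s1, 1→s2; s1: 0→s1, 1→s1; s2: 0→s3, 1→s2; s3: 0→s3, 1→s1.
Exploring the product automaton R × S from the start pair (p0, s0), following both machines on each input symbol, reaches 7 state pairs: (p0, s0), (p1, s1), (p1, s2), (p3, s1), (p1, s3), (p3, s2), (p3, s3).
R accepts in {p0} and S accepts in {s0, s2, s3}. The reachable pairs whose R-component is accepting are (p0, s0); in each of them the S-component is accepting too, so the product for L(R) \ L(S) (R-component accepting, S-component rejecting) has no reachable accepting pair and the difference is empty.
Hence every string in L(R) is also in L(S).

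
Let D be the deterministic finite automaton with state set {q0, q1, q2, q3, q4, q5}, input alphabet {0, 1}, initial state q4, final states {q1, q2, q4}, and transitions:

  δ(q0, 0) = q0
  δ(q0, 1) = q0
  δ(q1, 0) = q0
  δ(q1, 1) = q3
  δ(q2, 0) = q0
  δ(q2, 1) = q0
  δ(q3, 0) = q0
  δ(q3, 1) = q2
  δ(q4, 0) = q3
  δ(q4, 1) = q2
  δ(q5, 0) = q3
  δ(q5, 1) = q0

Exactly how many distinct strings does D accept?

3

The useful subgraph on states {q2, q3, q4} is acyclic, so L(D) is finite; the longest accepting path visits 3 useful states, giving maximum string length 2.
Counting accepting paths from q4 by length: 1 of length 0, 1 of length 1, 1 of length 2. Total 3.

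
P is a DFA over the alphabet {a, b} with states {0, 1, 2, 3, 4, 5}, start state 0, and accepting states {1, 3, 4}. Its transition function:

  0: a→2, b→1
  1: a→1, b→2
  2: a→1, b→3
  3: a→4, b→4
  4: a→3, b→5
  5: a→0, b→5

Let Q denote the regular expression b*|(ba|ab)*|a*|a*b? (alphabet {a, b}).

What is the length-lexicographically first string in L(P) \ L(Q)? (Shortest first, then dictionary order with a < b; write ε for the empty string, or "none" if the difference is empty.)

aba

The string aba is accepted by P but not by Q.
No shorter string lies in the difference, and aba is the lexicographically first length-3 string in L(P) \ L(Q).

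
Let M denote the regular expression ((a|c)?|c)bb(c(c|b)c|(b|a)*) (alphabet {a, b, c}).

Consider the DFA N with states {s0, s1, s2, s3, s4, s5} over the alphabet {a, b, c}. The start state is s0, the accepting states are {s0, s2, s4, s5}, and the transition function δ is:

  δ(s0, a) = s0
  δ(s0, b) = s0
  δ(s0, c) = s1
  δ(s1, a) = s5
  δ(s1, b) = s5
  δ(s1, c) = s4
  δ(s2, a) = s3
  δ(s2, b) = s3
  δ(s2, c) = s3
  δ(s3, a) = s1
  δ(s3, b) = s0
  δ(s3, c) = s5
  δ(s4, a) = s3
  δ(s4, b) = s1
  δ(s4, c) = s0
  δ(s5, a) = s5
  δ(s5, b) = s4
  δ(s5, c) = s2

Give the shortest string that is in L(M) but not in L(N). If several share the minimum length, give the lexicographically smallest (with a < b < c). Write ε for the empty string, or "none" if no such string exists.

cbba

The string cbba is accepted by M but not by N.
No shorter string lies in the difference, and cbba is the lexicographically first length-4 string in L(M) \ L(N).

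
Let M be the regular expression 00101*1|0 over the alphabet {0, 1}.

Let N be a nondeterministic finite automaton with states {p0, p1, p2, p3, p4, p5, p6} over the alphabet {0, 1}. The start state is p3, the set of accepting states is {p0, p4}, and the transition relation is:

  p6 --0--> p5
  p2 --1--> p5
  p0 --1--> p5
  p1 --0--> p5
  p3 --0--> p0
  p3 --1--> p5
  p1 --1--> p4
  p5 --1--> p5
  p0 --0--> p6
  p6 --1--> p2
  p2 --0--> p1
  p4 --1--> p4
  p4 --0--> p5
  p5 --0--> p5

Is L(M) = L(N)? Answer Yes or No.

Yes

Converting the expression M to a DFA (subset construction, then merging equivalent states) gives the minimal DFA with states {m0, m1, m2, m3, m4, m5, m6}, start state m0, accepting states {m1, m6} and transitions m0: 0→m1, 1→m2; m1: 0→m3, 1→m2; m2: 0→m2, 1→m2; m3: 0→m2, 1→m4; m4: 0→m5, 1→m2; m5: 0→m2, 1→m6; m6: 0→m2, 1→m6.
Exploring the product automaton M × N from the start pair (m0, p3), following both machines on each input symbol, reaches 7 state pairs: (m0, p3), (m1, p0), (m2, p5), (m3, p6), (m4, p2), (m5, p1), (m6, p4).
M accepts in {m1, m6} and N accepts in {p0, p4}. In every reachable pair the two components are either both accepting — (m1, p0), (m6, p4) — or both non-accepting, so no string is accepted by exactly one of the machines: L(M) \ L(N) and L(N) \ L(M) are both empty.
Hence every string is accepted by M iff it is accepted by N, and the two languages coincide.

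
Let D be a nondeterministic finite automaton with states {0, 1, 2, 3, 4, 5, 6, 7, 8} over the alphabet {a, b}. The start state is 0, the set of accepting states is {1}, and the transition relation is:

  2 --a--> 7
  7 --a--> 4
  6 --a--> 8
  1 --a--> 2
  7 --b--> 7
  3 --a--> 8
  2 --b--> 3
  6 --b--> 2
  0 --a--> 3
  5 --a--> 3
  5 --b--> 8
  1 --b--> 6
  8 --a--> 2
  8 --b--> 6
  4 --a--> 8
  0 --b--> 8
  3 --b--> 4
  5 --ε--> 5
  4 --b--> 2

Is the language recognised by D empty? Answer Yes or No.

Yes

The states reachable from the start state are {0, 2, 3, 4, 6, 7, 8}.
None of the accepting states {1} is reachable, so no string is accepted and L(D) = ∅.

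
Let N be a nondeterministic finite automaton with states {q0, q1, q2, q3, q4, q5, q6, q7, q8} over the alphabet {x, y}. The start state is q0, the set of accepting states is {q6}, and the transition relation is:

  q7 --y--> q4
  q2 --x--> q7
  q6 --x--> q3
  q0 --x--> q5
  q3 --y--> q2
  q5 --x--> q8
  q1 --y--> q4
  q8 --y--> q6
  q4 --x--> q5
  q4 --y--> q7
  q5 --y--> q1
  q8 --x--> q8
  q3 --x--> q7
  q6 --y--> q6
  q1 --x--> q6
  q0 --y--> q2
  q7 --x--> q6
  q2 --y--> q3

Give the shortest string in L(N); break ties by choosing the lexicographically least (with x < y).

A breadth-first search from q0 reaches an accepting state first via the path q0 → q5 → q8 → q6 on input xxy.
No string of length < 3 is accepted (BFS exhausts all shorter strings without reaching an accepting state), and xxy is the lexicographically least accepting string of length 3.

xxy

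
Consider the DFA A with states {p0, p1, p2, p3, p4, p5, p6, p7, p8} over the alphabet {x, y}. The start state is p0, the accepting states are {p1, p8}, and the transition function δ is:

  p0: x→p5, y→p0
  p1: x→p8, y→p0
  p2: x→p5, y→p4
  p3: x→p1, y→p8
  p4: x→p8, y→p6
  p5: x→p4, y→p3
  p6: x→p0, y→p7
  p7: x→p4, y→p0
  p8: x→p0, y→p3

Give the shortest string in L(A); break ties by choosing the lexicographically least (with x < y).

A breadth-first search from p0 reaches an accepting state first via the path p0 → p5 → p4 → p8 on input xxx.
No string of length < 3 is accepted (BFS exhausts all shorter strings without reaching an accepting state), and xxx is the lexicographically least accepting string of length 3.

xxx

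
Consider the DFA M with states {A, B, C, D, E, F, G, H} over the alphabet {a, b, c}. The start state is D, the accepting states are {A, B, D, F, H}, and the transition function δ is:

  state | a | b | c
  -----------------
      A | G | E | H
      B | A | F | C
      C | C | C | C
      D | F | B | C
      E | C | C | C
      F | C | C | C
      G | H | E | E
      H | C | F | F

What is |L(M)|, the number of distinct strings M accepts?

11

The useful subgraph on states {A, B, D, F, G, H} is acyclic, so L(M) is finite; the longest accepting path visits 6 useful states, giving maximum string length 5.
Counting accepting paths from D by length: 1 of length 0, 2 of length 1, 2 of length 2, 1 of length 3, 3 of length 4, 2 of length 5. Total 11.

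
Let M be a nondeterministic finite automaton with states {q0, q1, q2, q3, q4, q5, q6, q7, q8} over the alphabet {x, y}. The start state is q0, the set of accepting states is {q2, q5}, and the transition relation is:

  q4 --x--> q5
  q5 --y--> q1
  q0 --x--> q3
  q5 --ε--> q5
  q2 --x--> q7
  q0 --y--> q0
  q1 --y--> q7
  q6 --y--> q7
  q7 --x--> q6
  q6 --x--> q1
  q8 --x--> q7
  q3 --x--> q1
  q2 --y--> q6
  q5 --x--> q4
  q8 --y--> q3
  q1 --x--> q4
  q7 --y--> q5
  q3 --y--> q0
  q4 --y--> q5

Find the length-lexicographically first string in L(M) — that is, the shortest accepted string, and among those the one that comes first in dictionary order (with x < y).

xxxx

A breadth-first search from q0 reaches an accepting state first via the path q0 → q3 → q1 → q4 → q5 on input xxxx.
No string of length < 4 is accepted (BFS exhausts all shorter strings without reaching an accepting state), and xxxx is the lexicographically least accepting string of length 4.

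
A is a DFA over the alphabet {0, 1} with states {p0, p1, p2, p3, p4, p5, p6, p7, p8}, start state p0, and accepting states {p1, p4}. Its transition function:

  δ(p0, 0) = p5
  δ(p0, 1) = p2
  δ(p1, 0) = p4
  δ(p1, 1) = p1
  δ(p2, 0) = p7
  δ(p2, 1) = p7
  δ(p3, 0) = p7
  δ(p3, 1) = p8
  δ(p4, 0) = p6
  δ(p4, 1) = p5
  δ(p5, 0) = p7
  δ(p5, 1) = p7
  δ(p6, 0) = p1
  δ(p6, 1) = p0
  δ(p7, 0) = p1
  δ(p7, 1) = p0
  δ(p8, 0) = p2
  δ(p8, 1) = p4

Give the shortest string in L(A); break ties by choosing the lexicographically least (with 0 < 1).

A breadth-first search from p0 reaches an accepting state first via the path p0 → p5 → p7 → p1 on input 000.
No string of length < 3 is accepted (BFS exhausts all shorter strings without reaching an accepting state), and 000 is the lexicographically least accepting string of length 3.

000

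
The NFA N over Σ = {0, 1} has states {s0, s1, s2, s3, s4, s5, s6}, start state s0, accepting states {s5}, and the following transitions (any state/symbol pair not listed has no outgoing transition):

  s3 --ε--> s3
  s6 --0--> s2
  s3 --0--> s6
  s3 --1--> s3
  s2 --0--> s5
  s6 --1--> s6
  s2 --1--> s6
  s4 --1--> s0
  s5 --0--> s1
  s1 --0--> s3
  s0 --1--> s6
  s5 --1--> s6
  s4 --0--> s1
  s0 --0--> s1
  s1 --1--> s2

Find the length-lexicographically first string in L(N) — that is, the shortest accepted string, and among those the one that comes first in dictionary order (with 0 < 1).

A breadth-first search from s0 reaches an accepting state first via the path s0 → s1 → s2 → s5 on input 010.
No string of length < 3 is accepted (BFS exhausts all shorter strings without reaching an accepting state), and 010 is the lexicographically least accepting string of length 3.

010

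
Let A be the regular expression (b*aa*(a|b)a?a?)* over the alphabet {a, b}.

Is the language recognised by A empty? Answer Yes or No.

The empty string ε matches the expression, so it belongs to L(A).
Since L(A) contains at least one string, it is not empty.

No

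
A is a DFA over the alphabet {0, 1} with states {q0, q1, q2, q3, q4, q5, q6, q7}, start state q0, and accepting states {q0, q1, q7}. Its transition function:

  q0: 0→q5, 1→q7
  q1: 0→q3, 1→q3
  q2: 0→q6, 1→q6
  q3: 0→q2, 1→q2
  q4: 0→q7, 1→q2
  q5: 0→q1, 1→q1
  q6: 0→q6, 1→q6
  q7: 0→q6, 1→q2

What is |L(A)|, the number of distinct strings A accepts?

The useful subgraph on states {q0, q1, q5, q7} is acyclic, so L(A) is finite; the longest accepting path visits 3 useful states, giving maximum string length 2.
Counting accepting paths from q0 by length: 1 of length 0, 1 of length 1, 2 of length 2. Total 4.

4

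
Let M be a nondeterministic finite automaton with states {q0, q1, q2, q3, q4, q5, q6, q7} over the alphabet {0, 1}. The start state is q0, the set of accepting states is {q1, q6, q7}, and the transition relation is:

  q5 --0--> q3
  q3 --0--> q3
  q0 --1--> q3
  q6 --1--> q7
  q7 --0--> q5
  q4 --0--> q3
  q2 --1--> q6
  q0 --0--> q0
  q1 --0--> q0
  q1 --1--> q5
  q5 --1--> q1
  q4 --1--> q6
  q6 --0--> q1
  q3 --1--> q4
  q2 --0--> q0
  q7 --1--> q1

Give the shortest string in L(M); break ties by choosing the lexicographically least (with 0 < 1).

111

A breadth-first search from q0 reaches an accepting state first via the path q0 → q3 → q4 → q6 on input 111.
No string of length < 3 is accepted (BFS exhausts all shorter strings without reaching an accepting state), and 111 is the lexicographically least accepting string of length 3.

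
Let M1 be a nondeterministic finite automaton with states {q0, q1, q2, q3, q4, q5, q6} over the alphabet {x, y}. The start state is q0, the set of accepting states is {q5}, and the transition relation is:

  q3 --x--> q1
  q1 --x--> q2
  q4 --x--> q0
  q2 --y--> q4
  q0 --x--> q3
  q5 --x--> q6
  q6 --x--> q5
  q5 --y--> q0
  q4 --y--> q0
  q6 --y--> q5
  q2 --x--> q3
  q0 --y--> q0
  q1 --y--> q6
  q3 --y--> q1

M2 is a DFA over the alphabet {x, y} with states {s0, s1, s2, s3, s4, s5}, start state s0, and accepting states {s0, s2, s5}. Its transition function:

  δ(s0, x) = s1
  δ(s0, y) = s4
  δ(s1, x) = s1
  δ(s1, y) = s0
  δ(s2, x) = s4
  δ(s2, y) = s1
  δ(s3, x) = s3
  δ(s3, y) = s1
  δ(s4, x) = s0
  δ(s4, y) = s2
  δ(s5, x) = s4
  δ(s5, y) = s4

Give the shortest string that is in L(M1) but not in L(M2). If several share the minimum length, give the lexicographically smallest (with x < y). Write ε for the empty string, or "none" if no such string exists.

xxyx

The string xxyx is accepted by M1 but not by M2.
No shorter string lies in the difference, and xxyx is the lexicographically first length-4 string in L(M1) \ L(M2).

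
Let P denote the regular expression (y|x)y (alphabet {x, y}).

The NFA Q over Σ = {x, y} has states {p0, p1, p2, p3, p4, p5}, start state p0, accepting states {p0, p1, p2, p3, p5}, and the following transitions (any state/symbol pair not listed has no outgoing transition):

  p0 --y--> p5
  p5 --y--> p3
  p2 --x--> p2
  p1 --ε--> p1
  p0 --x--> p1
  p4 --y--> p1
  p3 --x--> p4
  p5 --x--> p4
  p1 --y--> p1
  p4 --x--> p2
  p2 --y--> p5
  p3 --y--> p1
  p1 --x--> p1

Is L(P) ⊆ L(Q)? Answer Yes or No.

Yes

Converting the expression P to a DFA (subset construction, then merging equivalent states) gives the minimal DFA with states {r0, r1, r2, r3}, start state r0, accepting states {r3} and transitions r0: x→r1, y→r1; r1: x→r2, y→r3; r2: x→r2, y→r2; r3: x→r2, y→r2.
Exploring the product automaton P × Q from the start pair (r0, p0), following both machines on each input symbol, reaches 10 state pairs: (r0, p0), (r1, p1), (r1, p5), (r2, p1), (r3, p1), (r2, p4), (r3, p3), (r2, p2), (r2, p5), (r2, p3).
P accepts in {r3} and Q accepts in {p0, p1, p2, p3, p5}. The reachable pairs whose P-component is accepting are (r3, p1), (r3, p3); in each of them the Q-component is accepting too, so the product for L(P) \ L(Q) (P-component accepting, Q-component rejecting) has no reachable accepting pair and the difference is empty.
Hence every string in L(P) is also in L(Q).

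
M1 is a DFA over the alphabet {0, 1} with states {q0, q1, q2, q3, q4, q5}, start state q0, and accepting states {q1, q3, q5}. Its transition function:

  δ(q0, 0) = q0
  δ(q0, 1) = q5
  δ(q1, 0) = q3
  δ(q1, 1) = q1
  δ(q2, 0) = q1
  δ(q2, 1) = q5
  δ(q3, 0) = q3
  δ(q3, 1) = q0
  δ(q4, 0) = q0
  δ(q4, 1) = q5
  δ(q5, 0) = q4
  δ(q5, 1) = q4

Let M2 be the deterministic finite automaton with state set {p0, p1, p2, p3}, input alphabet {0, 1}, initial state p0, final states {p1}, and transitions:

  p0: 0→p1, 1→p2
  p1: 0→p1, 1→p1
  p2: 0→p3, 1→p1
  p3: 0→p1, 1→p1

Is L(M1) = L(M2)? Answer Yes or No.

The string 1 is accepted by M1 but rejected by M2.
So L(M1) ≠ L(M2).

No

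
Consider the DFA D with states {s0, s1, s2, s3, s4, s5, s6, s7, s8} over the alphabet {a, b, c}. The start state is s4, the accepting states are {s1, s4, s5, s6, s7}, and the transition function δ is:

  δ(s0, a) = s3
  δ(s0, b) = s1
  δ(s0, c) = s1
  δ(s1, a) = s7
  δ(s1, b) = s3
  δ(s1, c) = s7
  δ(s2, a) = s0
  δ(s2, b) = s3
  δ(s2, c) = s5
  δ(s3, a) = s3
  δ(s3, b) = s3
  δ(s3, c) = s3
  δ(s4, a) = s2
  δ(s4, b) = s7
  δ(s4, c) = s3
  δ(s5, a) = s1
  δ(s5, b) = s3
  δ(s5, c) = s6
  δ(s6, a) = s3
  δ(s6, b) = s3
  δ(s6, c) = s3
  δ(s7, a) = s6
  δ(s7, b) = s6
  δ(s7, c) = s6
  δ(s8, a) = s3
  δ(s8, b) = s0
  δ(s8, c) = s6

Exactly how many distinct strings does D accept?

34

The useful subgraph on states {s0, s1, s2, s4, s5, s6, s7} is acyclic, so L(D) is finite; the longest accepting path visits 6 useful states, giving maximum string length 5.
Counting accepting paths from s4 by length: 1 of length 0, 1 of length 1, 4 of length 2, 4 of length 3, 6 of length 4, 18 of length 5. Total 34.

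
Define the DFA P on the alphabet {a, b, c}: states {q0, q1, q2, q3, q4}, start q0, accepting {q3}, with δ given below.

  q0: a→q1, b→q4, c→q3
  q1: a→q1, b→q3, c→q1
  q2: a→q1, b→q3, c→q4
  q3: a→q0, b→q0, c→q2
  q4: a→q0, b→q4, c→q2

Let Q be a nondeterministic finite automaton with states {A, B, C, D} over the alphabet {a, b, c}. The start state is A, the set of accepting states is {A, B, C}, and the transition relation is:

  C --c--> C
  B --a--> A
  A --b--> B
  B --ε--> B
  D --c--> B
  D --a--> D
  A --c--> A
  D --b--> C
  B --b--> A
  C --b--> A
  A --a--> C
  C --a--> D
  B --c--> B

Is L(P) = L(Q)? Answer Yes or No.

No

The empty string ε is accepted by Q but rejected by P.
So L(P) ≠ L(Q).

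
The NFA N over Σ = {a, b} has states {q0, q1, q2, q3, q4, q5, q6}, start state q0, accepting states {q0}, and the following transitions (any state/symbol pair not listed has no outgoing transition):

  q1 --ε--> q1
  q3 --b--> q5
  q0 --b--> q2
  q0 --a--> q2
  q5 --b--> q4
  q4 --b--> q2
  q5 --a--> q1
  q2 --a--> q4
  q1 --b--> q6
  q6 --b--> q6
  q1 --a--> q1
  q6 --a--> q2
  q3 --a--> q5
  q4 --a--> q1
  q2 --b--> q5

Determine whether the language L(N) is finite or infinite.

finite

The useful states (reachable from q0 and able to reach an accepting state) are {q0}.
Restricted to these states the transition graph has no cycle, so every accepting path has bounded length and L is finite.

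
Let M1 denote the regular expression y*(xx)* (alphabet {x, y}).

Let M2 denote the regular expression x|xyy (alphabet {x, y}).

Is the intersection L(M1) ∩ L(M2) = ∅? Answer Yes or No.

Yes

Converting the expression M1 to a DFA (subset construction, then merging equivalent states) gives the minimal DFA with states {r0, r1, r2, r3}, start state r0, accepting states {r0, r2} and transitions r0: x→r1, y→r0; r1: x→r2, y→r3; r2: x→r1, y→r3; r3: x→r3, y→r3.
Converting the expression M2 to a DFA (subset construction, then merging equivalent states) gives the minimal DFA with states {t0, t1, t2, t3, t4}, start state t0, accepting states {t1, t4} and transitions t0: x→t1, y→t2; t1: x→t2, y→t3; t2: x→t2, y→t2; t3: x→t2, y→t4; t4: x→t2, y→t2.
Exploring the product automaton M1 × M2 from the start pair (r0, t0), following both machines on each input symbol, reaches 8 state pairs: (r0, t0), (r1, t1), (r0, t2), (r2, t2), (r3, t3), (r1, t2), (r3, t2), (r3, t4).
M1 accepts in {r0, r2} and M2 accepts in {t1, t4}; no reachable pair has both components accepting, so no string drives both machines to acceptance simultaneously and L(M1) ∩ L(M2) = ∅.
So no string is accepted by both, and the intersection is empty.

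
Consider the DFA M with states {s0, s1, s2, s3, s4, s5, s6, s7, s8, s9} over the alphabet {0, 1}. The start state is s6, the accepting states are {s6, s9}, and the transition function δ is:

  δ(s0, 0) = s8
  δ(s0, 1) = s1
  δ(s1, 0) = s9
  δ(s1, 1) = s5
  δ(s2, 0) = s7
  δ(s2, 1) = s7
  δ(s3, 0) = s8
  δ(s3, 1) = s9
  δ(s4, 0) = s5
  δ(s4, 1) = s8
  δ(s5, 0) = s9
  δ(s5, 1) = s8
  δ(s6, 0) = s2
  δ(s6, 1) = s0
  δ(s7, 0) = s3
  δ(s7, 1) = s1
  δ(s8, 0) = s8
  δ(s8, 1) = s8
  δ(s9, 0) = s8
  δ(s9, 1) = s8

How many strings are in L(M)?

The useful subgraph on states {s0, s1, s2, s3, s5, s6, s7, s9} is acyclic, so L(M) is finite; the longest accepting path visits 6 useful states, giving maximum string length 5.
Counting accepting paths from s6 by length: 1 of length 0, 1 of length 3, 5 of length 4, 2 of length 5. Total 9.

9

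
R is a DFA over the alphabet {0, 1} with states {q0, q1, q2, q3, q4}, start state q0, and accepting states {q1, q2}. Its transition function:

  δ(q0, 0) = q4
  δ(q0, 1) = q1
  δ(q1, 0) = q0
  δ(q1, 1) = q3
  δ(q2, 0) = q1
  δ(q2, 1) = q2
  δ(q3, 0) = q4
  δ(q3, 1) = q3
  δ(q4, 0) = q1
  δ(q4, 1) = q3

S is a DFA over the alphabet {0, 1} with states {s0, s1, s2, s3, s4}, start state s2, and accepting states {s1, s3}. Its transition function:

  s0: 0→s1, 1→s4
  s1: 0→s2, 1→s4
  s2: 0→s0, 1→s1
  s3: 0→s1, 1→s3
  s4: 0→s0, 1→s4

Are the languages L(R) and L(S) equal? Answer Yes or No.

Yes

Exploring the product automaton R × S from the start pair (q0, s2), following both machines on each input symbol, reaches 4 state pairs: (q0, s2), (q4, s0), (q1, s1), (q3, s4).
R accepts in {q1, q2} and S accepts in {s1, s3}. In every reachable pair the two components are either both accepting — (q1, s1) — or both non-accepting, so no string is accepted by exactly one of the machines: L(R) \ L(S) and L(S) \ L(R) are both empty.
Hence every string is accepted by R iff it is accepted by S, and the two languages coincide.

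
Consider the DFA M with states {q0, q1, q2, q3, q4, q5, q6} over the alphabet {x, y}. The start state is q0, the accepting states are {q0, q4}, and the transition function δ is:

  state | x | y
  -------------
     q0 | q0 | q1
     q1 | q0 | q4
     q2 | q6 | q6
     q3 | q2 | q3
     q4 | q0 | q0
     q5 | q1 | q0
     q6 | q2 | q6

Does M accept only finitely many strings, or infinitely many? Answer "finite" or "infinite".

State q0 is reachable from the start and can reach an accepting state, and it lies on the cycle q0 → q0.
Traversing that cycle any number of times yields accepted strings of unbounded length, so the language is infinite.

infinite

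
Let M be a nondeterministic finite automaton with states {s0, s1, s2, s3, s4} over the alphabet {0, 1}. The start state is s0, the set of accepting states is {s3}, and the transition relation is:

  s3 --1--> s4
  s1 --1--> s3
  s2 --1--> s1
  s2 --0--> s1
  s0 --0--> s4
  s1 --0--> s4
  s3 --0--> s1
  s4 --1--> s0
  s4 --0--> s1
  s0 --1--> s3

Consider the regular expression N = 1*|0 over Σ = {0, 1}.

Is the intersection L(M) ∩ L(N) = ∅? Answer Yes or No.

The string 1 is accepted by both M and N.
Hence L(M) ∩ L(N) ≠ ∅.

No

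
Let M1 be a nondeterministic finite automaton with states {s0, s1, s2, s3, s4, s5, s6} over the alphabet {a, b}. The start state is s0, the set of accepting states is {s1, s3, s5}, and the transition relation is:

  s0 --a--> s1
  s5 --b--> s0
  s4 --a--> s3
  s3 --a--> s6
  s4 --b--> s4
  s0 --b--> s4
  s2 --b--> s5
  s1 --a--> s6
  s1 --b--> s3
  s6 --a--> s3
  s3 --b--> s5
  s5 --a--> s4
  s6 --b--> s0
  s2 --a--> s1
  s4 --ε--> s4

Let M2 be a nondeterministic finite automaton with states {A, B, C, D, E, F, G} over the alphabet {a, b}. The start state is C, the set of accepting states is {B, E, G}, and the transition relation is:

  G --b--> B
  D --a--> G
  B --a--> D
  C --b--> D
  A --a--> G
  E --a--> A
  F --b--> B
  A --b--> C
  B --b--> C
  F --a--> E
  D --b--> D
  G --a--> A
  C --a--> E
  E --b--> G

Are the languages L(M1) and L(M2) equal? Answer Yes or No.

Yes

Exploring the product automaton M1 × M2 from the start pair (s0, C), following both machines on each input symbol, reaches 6 state pairs: (s0, C), (s1, E), (s4, D), (s6, A), (s3, G), (s5, B).
M1 accepts in {s1, s3, s5} and M2 accepts in {B, E, G}. In every reachable pair the two components are either both accepting — (s1, E), (s3, G), (s5, B) — or both non-accepting, so no string is accepted by exactly one of the machines: L(M1) \ L(M2) and L(M2) \ L(M1) are both empty.
Hence every string is accepted by M1 iff it is accepted by M2, and the two languages coincide.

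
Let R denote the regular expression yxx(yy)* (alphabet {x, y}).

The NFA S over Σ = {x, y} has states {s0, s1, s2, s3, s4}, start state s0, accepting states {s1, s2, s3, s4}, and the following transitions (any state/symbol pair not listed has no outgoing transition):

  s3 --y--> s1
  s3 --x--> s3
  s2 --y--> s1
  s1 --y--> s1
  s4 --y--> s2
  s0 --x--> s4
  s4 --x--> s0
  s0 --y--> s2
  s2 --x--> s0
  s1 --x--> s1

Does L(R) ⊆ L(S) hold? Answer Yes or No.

Yes

Converting the expression R to a DFA (subset construction, then merging equivalent states) gives the minimal DFA with states {r0, r1, r2, r3, r4, r5}, start state r0, accepting states {r4} and transitions r0: x→r1, y→r2; r1: x→r1, y→r1; r2: x→r3, y→r1; r3: x→r4, y→r1; r4: x→r1, y→r5; r5: x→r1, y→r4.
Exploring the product automaton R × S from the start pair (r0, s0), following both machines on each input symbol, reaches 11 state pairs: (r0, s0), (r1, s4), (r2, s2), (r1, s0), (r1, s2), (r3, s0), (r1, s1), (r4, s4), (r5, s2), (r4, s1), (r5, s1).
R accepts in {r4} and S accepts in {s1, s2, s3, s4}. The reachable pairs whose R-component is accepting are (r4, s4), (r4, s1); in each of them the S-component is accepting too, so the product for L(R) \ L(S) (R-component accepting, S-component rejecting) has no reachable accepting pair and the difference is empty.
Hence every string in L(R) is also in L(S).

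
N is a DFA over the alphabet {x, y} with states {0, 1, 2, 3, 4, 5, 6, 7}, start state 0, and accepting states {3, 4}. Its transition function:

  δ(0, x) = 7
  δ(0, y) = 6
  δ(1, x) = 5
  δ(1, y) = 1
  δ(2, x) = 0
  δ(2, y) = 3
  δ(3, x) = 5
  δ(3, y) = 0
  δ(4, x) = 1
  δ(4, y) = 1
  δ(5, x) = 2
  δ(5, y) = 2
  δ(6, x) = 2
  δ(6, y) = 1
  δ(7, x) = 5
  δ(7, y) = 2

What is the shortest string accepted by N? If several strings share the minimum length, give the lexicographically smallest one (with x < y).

A breadth-first search from 0 reaches an accepting state first via the path 0 → 7 → 2 → 3 on input xyy.
No string of length < 3 is accepted (BFS exhausts all shorter strings without reaching an accepting state), and xyy is the lexicographically least accepting string of length 3.

xyy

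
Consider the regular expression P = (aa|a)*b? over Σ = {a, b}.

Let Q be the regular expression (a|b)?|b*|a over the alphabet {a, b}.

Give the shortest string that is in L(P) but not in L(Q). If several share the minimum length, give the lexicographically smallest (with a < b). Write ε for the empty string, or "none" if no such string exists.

aa

The string aa is accepted by P but not by Q.
No shorter string lies in the difference, and aa is the lexicographically first length-2 string in L(P) \ L(Q).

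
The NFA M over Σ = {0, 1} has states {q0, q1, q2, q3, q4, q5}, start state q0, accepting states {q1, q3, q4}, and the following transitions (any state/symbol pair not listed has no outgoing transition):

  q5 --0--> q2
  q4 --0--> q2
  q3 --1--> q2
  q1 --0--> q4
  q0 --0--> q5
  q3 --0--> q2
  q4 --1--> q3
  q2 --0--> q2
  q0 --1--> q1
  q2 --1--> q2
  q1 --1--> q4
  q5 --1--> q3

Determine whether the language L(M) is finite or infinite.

finite

The useful states (reachable from q0 and able to reach an accepting state) are {q0, q1, q3, q4, q5}.
Restricted to these states the transition graph has no cycle, so every accepting path has bounded length and L is finite.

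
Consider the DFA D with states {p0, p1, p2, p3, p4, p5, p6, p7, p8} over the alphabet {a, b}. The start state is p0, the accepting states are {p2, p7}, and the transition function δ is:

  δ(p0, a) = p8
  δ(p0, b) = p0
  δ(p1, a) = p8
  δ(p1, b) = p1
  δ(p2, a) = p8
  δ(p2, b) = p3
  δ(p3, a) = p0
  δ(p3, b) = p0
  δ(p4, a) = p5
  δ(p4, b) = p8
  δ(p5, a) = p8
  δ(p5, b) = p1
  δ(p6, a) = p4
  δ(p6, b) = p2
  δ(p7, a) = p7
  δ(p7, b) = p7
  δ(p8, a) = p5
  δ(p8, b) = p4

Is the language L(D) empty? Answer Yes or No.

Yes

The states reachable from the start state are {p0, p1, p4, p5, p8}.
None of the accepting states {p2, p7} is reachable, so no string is accepted and L(D) = ∅.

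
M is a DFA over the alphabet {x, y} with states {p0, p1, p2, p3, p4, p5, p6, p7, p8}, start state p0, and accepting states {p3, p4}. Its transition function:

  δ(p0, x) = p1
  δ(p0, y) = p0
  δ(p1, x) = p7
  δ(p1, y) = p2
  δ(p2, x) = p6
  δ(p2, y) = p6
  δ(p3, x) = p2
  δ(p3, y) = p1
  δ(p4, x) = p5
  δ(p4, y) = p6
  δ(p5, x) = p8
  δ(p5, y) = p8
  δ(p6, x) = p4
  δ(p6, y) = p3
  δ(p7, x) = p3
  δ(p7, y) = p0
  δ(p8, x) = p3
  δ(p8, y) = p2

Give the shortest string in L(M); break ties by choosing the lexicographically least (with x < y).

xxx

A breadth-first search from p0 reaches an accepting state first via the path p0 → p1 → p7 → p3 on input xxx.
No string of length < 3 is accepted (BFS exhausts all shorter strings without reaching an accepting state), and xxx is the lexicographically least accepting string of length 3.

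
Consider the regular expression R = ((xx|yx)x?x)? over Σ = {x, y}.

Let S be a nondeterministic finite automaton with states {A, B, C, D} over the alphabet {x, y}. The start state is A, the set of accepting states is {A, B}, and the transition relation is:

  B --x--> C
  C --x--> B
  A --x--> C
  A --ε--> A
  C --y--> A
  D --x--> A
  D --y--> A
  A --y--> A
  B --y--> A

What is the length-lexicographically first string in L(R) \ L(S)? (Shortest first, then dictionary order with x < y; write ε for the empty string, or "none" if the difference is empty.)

The string xxx is accepted by R but not by S.
No shorter string lies in the difference, and xxx is the lexicographically first length-3 string in L(R) \ L(S).

xxx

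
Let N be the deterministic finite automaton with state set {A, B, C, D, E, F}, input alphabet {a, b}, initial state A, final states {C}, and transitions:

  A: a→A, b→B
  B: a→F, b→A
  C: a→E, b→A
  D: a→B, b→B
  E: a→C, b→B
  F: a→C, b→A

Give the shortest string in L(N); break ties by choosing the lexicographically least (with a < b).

A breadth-first search from A reaches an accepting state first via the path A → B → F → C on input baa.
No string of length < 3 is accepted (BFS exhausts all shorter strings without reaching an accepting state), and baa is the lexicographically least accepting string of length 3.

baa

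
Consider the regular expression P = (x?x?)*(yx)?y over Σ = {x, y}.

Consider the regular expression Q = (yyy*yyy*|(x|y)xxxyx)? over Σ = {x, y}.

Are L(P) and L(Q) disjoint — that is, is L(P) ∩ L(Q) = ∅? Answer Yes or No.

Yes

Converting the expression P to a DFA (subset construction, then merging equivalent states) gives the minimal DFA with states {p0, p1, p2, p3, p4}, start state p0, accepting states {p1, p4} and transitions p0: x→p0, y→p1; p1: x→p2, y→p3; p2: x→p3, y→p4; p3: x→p3, y→p3; p4: x→p3, y→p3.
Converting the expression Q to a DFA (subset construction, then merging equivalent states) gives the minimal DFA with states {q0, q1, q2, q3, q4, q5, q6, q7, q8, q9, q10, q11}, start state q0, accepting states {q0, q9, q11} and transitions q0: x→q1, y→q2; q1: x→q3, y→q4; q2: x→q3, y→q5; q3: x→q6, y→q4; q4: x→q4, y→q4; q5: x→q4, y→q7; q6: x→q8, y→q4; q7: x→q4, y→q9; q8: x→q4, y→q10; q9: x→q4, y→q9; q10: x→q11, y→q4; q11: x→q4, y→q4.
Exploring the product automaton P × Q from the start pair (p0, q0), following both machines on each input symbol, reaches 21 state pairs: (p0, q0), (p0, q1), (p1, q2), (p0, q3), (p1, q4), (p2, q3), (p3, q5), (p0, q6), (p2, q4), (p3, q4), (p3, q6), (p4, q4), (p3, q7), (p0, q8), (p3, q8), (p3, q9), (p0, q4), (p1, q10), (p3, q10), (p2, q11), (p3, q11).
P accepts in {p1, p4} and Q accepts in {q0, q9, q11}; no reachable pair has both components accepting, so no string drives both machines to acceptance simultaneously and L(P) ∩ L(Q) = ∅.
So no string is accepted by both, and the intersection is empty.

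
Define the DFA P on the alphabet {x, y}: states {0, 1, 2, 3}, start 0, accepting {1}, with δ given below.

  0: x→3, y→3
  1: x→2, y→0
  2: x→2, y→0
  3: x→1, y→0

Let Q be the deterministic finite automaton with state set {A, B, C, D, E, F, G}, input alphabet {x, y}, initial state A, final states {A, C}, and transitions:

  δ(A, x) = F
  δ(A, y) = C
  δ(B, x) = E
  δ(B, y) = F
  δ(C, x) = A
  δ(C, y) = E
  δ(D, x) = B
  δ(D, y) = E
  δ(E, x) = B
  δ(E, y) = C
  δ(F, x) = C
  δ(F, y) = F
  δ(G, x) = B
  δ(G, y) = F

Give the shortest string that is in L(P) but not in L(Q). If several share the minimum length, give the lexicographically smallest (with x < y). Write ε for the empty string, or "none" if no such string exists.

The string yyxx is accepted by P but not by Q.
No shorter string lies in the difference, and yyxx is the lexicographically first length-4 string in L(P) \ L(Q).

yyxx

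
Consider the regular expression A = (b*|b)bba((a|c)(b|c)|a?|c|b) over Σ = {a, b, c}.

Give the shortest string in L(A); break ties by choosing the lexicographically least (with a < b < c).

By inspection of the expression, no string of length less than 3 matches, and bba is the lexicographically first match of length 3.

bba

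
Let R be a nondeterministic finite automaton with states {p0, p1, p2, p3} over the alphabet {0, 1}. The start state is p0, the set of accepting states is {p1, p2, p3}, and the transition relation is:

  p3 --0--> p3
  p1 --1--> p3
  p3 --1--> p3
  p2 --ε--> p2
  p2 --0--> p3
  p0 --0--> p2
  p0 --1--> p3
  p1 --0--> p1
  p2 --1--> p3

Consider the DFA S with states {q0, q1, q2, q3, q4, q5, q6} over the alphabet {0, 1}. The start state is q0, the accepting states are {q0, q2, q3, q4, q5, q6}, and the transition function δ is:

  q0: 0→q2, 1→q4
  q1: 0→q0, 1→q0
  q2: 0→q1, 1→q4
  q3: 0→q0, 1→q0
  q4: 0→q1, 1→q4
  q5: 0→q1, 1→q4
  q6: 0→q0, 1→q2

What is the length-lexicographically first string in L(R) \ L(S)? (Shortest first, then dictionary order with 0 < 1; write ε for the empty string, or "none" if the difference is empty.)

00

The string 00 is accepted by R but not by S.
No shorter string lies in the difference, and 00 is the lexicographically first length-2 string in L(R) \ L(S).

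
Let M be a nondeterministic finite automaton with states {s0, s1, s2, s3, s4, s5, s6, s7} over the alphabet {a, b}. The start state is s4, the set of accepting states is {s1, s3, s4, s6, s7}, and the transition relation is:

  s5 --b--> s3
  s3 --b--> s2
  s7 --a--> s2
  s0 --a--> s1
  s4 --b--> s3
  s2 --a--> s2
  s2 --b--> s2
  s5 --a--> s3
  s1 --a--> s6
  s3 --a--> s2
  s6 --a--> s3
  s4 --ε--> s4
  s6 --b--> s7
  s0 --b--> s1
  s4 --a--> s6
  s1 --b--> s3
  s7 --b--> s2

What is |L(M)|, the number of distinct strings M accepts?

5

The useful subgraph on states {s3, s4, s6, s7} is acyclic, so L(M) is finite; the longest accepting path visits 3 useful states, giving maximum string length 2.
Counting accepting paths from s4 by length: 1 of length 0, 2 of length 1, 2 of length 2. Total 5.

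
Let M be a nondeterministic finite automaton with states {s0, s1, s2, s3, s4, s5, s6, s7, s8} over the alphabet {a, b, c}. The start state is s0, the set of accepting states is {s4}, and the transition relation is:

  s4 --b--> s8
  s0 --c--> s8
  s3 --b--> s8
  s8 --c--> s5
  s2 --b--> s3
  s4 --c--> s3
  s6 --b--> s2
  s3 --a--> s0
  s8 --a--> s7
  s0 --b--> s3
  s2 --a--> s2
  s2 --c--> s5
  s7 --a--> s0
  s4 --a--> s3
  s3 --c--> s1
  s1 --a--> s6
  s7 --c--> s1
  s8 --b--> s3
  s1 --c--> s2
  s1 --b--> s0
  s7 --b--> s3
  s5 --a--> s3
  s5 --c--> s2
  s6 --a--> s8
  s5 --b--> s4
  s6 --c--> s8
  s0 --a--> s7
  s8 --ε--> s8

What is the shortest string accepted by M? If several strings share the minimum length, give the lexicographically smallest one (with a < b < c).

A breadth-first search from s0 reaches an accepting state first via the path s0 → s8 → s5 → s4 on input ccb.
No string of length < 3 is accepted (BFS exhausts all shorter strings without reaching an accepting state), and ccb is the lexicographically least accepting string of length 3.

ccb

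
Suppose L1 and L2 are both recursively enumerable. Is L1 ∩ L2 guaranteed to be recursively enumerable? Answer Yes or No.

Yes

Run the recogniser for L₁; if it accepts, run the recogniser for L₂ and accept if that accepts too. If either runs forever the input is never accepted, which is all a recogniser needs.
So the recursively enumerable languages are closed under intersection.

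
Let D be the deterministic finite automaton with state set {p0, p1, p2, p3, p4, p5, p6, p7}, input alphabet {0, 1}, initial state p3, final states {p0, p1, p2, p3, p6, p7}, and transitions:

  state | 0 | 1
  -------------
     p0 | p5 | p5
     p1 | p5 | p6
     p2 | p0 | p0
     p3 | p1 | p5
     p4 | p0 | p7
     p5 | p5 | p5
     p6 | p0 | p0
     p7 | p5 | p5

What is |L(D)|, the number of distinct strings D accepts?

5

The useful subgraph on states {p0, p1, p3, p6} is acyclic, so L(D) is finite; the longest accepting path visits 4 useful states, giving maximum string length 3.
Counting accepting paths from p3 by length: 1 of length 0, 1 of length 1, 1 of length 2, 2 of length 3. Total 5.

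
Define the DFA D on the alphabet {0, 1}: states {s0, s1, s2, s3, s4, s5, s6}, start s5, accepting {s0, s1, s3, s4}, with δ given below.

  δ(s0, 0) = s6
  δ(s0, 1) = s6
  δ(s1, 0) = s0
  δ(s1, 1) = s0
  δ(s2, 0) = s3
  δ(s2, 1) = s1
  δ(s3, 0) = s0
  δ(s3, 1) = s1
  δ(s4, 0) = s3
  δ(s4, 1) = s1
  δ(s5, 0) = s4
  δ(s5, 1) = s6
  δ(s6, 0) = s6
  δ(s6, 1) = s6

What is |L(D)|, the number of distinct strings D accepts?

9

The useful subgraph on states {s0, s1, s3, s4, s5} is acyclic, so L(D) is finite; the longest accepting path visits 5 useful states, giving maximum string length 4.
Counting accepting paths from s5 by length: 1 of length 1, 2 of length 2, 4 of length 3, 2 of length 4. Total 9.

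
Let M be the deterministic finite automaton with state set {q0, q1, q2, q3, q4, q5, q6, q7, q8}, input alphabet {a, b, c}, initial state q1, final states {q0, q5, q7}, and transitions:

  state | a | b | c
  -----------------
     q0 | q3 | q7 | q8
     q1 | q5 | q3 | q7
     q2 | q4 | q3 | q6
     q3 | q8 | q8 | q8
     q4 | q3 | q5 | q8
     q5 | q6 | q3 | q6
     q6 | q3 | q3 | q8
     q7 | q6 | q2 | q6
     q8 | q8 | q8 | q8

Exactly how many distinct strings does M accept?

The useful subgraph on states {q1, q2, q4, q5, q7} is acyclic, so L(M) is finite; the longest accepting path visits 5 useful states, giving maximum string length 4.
Counting accepting paths from q1 by length: 2 of length 1, 1 of length 4. Total 3.

3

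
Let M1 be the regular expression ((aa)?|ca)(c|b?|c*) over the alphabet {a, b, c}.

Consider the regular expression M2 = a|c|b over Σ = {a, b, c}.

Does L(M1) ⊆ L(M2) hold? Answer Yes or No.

The empty string ε is in L(M1) but not in L(M2).
So L(M1) ⊄ L(M2).

No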